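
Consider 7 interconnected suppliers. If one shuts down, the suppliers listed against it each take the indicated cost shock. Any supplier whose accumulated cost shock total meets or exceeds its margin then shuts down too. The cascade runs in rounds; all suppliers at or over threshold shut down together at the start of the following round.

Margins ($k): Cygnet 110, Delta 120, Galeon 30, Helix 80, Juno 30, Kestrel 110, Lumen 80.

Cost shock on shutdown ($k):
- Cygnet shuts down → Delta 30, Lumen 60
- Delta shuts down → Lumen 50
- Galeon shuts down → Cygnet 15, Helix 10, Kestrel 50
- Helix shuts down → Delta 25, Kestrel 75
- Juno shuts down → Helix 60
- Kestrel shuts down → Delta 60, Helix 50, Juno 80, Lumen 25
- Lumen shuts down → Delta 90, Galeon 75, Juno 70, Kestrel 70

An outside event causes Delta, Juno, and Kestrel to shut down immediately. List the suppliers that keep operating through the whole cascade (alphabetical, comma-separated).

Cygnet, Galeon, Lumen

Round 1 — Delta, Juno, Kestrel shut down (initial).
  Helix: +60+50 → 110 ≥ 80
  Lumen: +50+25 → 75 < 80
Round 2 — Helix shuts down.
No further shutdowns.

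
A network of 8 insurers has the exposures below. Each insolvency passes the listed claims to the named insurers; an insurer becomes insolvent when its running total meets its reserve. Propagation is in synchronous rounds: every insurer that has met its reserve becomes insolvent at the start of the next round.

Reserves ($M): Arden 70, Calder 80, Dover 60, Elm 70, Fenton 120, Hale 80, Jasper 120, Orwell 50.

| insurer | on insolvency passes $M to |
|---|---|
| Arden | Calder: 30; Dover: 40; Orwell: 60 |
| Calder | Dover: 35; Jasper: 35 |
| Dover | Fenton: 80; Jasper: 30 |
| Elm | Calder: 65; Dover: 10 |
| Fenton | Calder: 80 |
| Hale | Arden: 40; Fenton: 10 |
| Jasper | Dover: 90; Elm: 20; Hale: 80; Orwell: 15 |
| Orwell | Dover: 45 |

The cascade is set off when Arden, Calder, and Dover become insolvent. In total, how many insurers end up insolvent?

Round 1 — Arden, Calder, Dover become insolvent (initial).
  Fenton: +80 → 80 < 120
  Jasper: +35+30 → 65 < 120
  Orwell: +60 → 60 ≥ 50
Round 2 — Orwell becomes insolvent.
No further insolvencies.

4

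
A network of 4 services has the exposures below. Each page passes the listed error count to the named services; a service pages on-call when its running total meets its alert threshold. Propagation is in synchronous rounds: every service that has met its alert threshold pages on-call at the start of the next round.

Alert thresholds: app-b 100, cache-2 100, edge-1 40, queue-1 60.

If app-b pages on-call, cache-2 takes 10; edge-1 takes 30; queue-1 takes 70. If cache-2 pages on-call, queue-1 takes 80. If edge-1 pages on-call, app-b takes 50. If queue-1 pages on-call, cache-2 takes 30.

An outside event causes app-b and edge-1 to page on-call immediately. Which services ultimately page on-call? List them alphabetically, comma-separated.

Round 1 — app-b, edge-1 page on-call (initial).
  cache-2: +10 → 10 < 100
  queue-1: +70 → 70 ≥ 60
Round 2 — queue-1 pages on-call.
  cache-2: +30 → 40 < 100
No further pages.

app-b, edge-1, queue-1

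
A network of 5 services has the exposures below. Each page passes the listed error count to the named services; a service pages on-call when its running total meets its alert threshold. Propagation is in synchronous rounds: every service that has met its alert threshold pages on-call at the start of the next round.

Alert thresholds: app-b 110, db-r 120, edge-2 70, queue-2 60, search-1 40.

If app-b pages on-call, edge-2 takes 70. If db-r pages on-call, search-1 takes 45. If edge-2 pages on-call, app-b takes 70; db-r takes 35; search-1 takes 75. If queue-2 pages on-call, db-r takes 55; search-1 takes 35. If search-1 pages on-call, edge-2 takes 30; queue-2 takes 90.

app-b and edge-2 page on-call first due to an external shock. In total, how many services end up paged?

4

Round 1 — app-b, edge-2 page on-call (initial).
  db-r: +35 → 35 < 120
  search-1: +75 → 75 ≥ 40
Round 2 — search-1 pages on-call.
  queue-2: +90 → 90 ≥ 60
Round 3 — queue-2 pages on-call.
  db-r: +55 → 90 < 120
No further pages.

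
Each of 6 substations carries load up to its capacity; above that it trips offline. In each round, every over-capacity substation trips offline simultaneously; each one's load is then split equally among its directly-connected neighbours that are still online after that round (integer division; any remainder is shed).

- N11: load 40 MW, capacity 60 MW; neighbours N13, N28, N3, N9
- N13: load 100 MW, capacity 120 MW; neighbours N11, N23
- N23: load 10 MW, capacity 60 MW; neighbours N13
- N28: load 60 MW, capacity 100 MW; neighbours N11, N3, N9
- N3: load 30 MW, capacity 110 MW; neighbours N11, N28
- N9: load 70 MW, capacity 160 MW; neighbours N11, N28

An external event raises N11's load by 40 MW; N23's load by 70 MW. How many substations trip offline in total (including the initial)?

3

Round 1 — N11 at 80 > 60; N23 at 80 > 60. N11, N23 trip offline.
  N11 sheds 80 MW to N13, N28, N3, N9: 20 each.
    N13: 100+20 = 120 ≤ 120
    N28: 60+20 = 80 ≤ 100
    N3: 30+20 = 50 ≤ 110
    N9: 70+20 = 90 ≤ 160
  N23 sheds 80 MW to N13: 80 each.
    N13: 120+80 = 200 > 120
Round 2 — N13 trips offline.
  N13 sheds 200 MW: no online neighbours, lost.
No further trips.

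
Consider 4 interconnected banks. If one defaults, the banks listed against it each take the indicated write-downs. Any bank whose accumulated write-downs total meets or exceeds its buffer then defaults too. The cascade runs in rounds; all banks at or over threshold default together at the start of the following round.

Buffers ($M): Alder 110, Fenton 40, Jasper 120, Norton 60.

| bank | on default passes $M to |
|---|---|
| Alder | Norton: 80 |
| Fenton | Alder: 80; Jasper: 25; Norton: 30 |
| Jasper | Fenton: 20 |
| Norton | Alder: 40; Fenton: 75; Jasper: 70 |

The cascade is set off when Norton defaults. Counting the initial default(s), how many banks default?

Round 1 — Norton defaults (initial).
  Alder: +40 → 40 < 110
  Fenton: +75 → 75 ≥ 40
  Jasper: +70 → 70 < 120
Round 2 — Fenton defaults.
  Alder: +80 → 120 ≥ 110
  Jasper: +25 → 95 < 120
Round 3 — Alder defaults.
No further defaults.

3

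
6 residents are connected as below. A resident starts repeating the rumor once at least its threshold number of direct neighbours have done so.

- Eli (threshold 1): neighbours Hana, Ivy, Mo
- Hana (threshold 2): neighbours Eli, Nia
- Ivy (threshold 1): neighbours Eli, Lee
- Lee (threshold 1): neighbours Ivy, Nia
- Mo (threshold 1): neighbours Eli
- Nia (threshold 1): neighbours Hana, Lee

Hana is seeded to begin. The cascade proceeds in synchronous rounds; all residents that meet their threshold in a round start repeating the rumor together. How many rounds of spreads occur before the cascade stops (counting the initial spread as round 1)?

Round 1 — Hana starts repeating the rumor (initial).
Round 2 — checking thresholds:
  Eli: 1 of 3 neighbours ≥ 1, starts repeating the rumor.
  Nia: 1 of 2 neighbours ≥ 1, starts repeating the rumor.
Round 3 — checking thresholds:
  Ivy: 1 of 2 neighbours ≥ 1, starts repeating the rumor.
  Lee: 1 of 2 neighbours ≥ 1, starts repeating the rumor.
  Mo: 1 of 1 neighbours ≥ 1, starts repeating the rumor.
Round 4 — no new spreads; cascade stops.

3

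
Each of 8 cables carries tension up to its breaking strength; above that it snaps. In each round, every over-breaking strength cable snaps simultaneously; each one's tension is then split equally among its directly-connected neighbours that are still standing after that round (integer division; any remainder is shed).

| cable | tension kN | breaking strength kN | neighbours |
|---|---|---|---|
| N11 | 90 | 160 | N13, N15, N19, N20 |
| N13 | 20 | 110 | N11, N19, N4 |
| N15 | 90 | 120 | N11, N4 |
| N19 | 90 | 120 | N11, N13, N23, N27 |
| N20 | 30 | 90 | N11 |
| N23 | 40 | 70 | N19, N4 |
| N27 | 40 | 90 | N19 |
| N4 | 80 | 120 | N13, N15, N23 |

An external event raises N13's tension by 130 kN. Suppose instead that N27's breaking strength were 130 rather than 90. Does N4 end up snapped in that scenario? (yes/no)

With N27's breaking strength at 130:
Round 1 — N13 at 150 > 110. N13 snaps.
  N13 sheds 150 kN to N11, N19, N4: 50 each.
    N11: 90+50 = 140 ≤ 160
    N19: 90+50 = 140 > 120
    N4: 80+50 = 130 > 120
Round 2 — N19, N4 snap.
  N19 sheds 140 kN to N11, N23, N27: 46 each (2 lost).
    N11: 140+46 = 186 > 160
    N23: 40+46 = 86 > 70
    N27: 40+46 = 86 ≤ 130
  N4 sheds 130 kN to N15, N23: 65 each.
    N15: 90+65 = 155 > 120
    N23: 86+65 = 151 > 70
Round 3 — N11, N15, N23 snap.
  N11 sheds 186 kN to N20: 186 each.
    N20: 30+186 = 216 > 90
  N15 sheds 155 kN: no online neighbours, lost.
  N23 sheds 151 kN: no online neighbours, lost.
Round 4 — N20 snaps.
  N20 sheds 216 kN: no online neighbours, lost.
No further breaks.

yes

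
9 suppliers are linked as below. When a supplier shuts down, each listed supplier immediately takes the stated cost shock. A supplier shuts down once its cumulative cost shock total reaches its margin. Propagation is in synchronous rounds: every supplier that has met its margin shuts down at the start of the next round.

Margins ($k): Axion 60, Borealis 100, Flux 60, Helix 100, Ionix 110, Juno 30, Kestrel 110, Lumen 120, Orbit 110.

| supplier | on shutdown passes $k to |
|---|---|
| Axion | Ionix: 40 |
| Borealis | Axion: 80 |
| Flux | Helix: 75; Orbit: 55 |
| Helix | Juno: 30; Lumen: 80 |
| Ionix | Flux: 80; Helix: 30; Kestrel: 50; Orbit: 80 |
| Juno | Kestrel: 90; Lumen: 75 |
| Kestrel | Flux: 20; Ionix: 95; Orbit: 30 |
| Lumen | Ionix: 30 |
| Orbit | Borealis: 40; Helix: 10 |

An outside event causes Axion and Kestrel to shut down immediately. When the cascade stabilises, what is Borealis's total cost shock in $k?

40

Round 1 — Axion, Kestrel shut down (initial).
  Flux: +20 → 20 < 60
  Ionix: +40+95 → 135 ≥ 110
  Orbit: +30 → 30 < 110
Round 2 — Ionix shuts down.
  Flux: +80 → 100 ≥ 60
  Helix: +30 → 30 < 100
  Orbit: +80 → 110 ≥ 110
Round 3 — Flux, Orbit shut down.
  Borealis: +40 → 40 < 100
  Helix: +75+10 → 115 ≥ 100
Round 4 — Helix shuts down.
  Juno: +30 → 30 ≥ 30
  Lumen: +80 → 80 < 120
Round 5 — Juno shuts down.
  Lumen: +75 → 155 ≥ 120
Round 6 — Lumen shuts down.
No further shutdowns.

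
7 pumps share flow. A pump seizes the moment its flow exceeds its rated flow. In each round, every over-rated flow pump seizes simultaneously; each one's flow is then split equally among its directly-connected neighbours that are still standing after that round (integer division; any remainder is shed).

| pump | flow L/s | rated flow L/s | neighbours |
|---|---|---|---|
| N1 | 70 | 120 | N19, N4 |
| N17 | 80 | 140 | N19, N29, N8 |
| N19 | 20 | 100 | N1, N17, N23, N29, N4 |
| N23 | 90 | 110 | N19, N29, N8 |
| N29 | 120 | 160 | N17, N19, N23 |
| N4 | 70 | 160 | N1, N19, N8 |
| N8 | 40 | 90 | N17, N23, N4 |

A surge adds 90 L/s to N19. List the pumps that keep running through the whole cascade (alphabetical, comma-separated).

N1, N4

Round 1 — N19 at 110 > 100. N19 seizes.
  N19 sheds 110 L/s to N1, N17, N23, N29, N4: 22 each.
    N1: 70+22 = 92 ≤ 120
    N17: 80+22 = 102 ≤ 140
    N23: 90+22 = 112 > 110
    N29: 120+22 = 142 ≤ 160
    N4: 70+22 = 92 ≤ 160
Round 2 — N23 seizes.
  N23 sheds 112 L/s to N29, N8: 56 each.
    N29: 142+56 = 198 > 160
    N8: 40+56 = 96 > 90
Round 3 — N29, N8 seize.
  N29 sheds 198 L/s to N17: 198 each.
    N17: 102+198 = 300 > 140
  N8 sheds 96 L/s to N17, N4: 48 each.
    N17: 300+48 = 348 > 140
    N4: 92+48 = 140 ≤ 160
Round 4 — N17 seizes.
  N17 sheds 348 L/s: no online neighbours, lost.
No further seizures.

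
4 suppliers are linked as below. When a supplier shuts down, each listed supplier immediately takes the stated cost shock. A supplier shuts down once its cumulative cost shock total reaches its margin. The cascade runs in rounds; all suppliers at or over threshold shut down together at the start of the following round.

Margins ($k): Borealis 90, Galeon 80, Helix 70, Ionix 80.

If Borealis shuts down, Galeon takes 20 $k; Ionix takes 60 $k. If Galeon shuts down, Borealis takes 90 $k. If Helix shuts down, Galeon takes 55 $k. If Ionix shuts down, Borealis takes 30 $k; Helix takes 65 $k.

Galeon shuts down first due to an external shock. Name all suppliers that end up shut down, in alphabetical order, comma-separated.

Borealis, Galeon

Round 1 — Galeon shuts down (initial).
  Borealis: +90 → 90 ≥ 90
Round 2 — Borealis shuts down.
  Ionix: +60 → 60 < 80
No further shutdowns.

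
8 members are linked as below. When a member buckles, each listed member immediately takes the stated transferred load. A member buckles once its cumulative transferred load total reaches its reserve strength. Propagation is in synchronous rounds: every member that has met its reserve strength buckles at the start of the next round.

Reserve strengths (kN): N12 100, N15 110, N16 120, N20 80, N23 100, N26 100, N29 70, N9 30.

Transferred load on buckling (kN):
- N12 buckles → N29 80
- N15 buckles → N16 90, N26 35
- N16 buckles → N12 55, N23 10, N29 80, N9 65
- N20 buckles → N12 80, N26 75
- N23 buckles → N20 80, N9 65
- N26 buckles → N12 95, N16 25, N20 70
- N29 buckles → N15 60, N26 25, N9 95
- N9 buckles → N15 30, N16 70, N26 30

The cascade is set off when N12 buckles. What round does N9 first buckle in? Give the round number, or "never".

Round 1 — N12 buckles (initial).
  N29: +80 → 80 ≥ 70
Round 2 — N29 buckles.
  N15: +60 → 60 < 110
  N26: +25 → 25 < 100
  N9: +95 → 95 ≥ 30
Round 3 — N9 buckles.
  N15: +30 → 90 < 110
  N16: +70 → 70 < 120
  N26: +30 → 55 < 100
No further bucklings.

3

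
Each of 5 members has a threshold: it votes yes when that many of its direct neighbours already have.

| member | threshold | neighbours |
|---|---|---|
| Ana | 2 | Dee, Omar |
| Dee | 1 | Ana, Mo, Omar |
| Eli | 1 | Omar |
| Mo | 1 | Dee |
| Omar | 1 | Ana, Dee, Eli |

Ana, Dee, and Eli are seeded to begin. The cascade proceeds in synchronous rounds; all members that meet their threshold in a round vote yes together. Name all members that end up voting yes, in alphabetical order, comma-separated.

Ana, Dee, Eli, Mo, Omar

Round 1 — Ana, Dee, Eli vote yes (initial).
Round 2 — checking thresholds:
  Mo: 1 of 1 neighbours ≥ 1, votes yes.
  Omar: 3 of 3 neighbours ≥ 1, votes yes.
Round 3 — no new yes votes; cascade stops.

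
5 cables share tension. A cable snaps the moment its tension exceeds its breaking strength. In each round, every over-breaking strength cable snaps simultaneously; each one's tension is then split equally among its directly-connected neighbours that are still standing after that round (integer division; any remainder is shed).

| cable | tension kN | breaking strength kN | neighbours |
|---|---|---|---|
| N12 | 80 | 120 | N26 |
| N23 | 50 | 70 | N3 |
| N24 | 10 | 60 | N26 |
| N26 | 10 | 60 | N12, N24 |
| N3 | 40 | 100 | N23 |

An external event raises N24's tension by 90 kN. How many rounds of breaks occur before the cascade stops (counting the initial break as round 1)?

Round 1 — N24 at 100 > 60. N24 snaps.
  N24 sheds 100 kN to N26: 100 each.
    N26: 10+100 = 110 > 60
Round 2 — N26 snaps.
  N26 sheds 110 kN to N12: 110 each.
    N12: 80+110 = 190 > 120
Round 3 — N12 snaps.
  N12 sheds 190 kN: no online neighbours, lost.
No further breaks.

3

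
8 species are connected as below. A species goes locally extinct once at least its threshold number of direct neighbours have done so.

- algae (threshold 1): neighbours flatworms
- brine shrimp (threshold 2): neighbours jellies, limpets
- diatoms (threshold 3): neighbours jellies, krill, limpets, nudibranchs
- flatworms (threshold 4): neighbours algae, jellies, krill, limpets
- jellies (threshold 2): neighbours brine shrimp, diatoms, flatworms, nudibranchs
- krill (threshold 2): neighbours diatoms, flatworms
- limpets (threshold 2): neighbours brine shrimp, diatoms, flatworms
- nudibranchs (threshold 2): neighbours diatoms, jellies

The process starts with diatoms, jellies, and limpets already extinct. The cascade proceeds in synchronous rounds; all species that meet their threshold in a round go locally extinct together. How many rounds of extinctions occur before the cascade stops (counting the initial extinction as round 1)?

2

Round 1 — diatoms, jellies, limpets go locally extinct (initial).
Round 2 — checking thresholds:
  brine shrimp: 2 of 2 neighbours ≥ 2, goes locally extinct.
  flatworms: 2 of 4 neighbours < 4, holds.
  krill: 1 of 2 neighbours < 2, holds.
  nudibranchs: 2 of 2 neighbours ≥ 2, goes locally extinct.
Round 3 — no new extinctions; cascade stops.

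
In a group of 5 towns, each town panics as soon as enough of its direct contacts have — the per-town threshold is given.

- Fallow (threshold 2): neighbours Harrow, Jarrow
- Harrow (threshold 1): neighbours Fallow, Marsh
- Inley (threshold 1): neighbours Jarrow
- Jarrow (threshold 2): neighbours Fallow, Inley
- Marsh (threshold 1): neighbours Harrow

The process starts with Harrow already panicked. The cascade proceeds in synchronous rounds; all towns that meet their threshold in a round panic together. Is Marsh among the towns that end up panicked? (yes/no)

Round 1 — Harrow panics (initial).
Round 2 — checking thresholds:
  Fallow: 1 of 2 neighbours < 2, below threshold.
  Marsh: 1 of 1 neighbours ≥ 1, panics.
Round 3 — no new panics; cascade stops.

yes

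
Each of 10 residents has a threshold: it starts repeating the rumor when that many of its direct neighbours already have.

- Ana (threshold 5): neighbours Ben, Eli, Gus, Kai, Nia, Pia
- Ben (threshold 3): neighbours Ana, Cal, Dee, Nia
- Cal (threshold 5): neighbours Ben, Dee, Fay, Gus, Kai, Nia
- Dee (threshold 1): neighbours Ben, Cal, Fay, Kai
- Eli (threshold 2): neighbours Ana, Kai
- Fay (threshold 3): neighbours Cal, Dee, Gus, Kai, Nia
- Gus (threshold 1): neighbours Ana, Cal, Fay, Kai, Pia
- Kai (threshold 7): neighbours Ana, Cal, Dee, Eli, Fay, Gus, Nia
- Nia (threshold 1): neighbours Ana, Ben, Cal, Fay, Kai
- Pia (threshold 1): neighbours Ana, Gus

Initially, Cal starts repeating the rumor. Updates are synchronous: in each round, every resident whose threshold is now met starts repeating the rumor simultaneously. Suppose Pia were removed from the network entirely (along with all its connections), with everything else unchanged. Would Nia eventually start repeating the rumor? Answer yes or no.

yes

With Pia removed:
Round 1 — Cal starts repeating the rumor (initial).
Round 2 — checking thresholds:
  Ben: 1 of 4 neighbours < 3, not yet.
  Dee: 1 of 4 neighbours ≥ 1, starts repeating the rumor.
  Fay: 1 of 5 neighbours < 3, not yet.
  Gus: 1 of 4 neighbours ≥ 1, starts repeating the rumor.
  Kai: 1 of 7 neighbours < 7, not yet.
  Nia: 1 of 5 neighbours ≥ 1, starts repeating the rumor.
Round 3 — checking thresholds:
  Ana: 2 of 5 neighbours < 5, not yet.
  Ben: 3 of 4 neighbours ≥ 3, starts repeating the rumor.
  Fay: 4 of 5 neighbours ≥ 3, starts repeating the rumor.
  Kai: 4 of 7 neighbours < 7, not yet.
Round 4 — no new spreads; cascade stops.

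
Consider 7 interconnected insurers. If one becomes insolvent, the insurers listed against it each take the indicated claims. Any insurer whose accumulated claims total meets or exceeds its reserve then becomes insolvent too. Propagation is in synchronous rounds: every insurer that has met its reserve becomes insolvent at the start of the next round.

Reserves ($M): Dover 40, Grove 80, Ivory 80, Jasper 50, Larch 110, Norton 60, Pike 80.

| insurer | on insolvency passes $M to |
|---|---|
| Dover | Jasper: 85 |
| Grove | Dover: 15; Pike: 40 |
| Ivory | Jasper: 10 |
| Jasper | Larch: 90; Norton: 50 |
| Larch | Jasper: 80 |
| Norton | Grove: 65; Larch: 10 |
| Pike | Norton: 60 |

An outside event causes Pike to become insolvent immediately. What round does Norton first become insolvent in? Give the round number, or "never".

2

Round 1 — Pike becomes insolvent (initial).
  Norton: +60 → 60 ≥ 60
Round 2 — Norton becomes insolvent.
  Grove: +65 → 65 < 80
  Larch: +10 → 10 < 110
No further insolvencies.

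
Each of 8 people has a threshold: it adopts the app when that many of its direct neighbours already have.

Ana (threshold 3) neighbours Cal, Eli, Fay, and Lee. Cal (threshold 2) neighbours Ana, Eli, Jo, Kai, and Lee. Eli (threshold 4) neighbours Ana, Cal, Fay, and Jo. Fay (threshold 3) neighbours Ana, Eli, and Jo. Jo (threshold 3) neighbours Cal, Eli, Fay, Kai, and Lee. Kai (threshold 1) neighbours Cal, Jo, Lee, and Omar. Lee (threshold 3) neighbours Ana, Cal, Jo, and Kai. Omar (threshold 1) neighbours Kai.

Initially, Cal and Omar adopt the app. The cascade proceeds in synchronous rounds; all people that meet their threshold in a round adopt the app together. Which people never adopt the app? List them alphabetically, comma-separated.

Round 1 — Cal, Omar adopt the app (initial).
Round 2 — checking thresholds:
  Ana: 1 of 4 neighbours < 3, below threshold.
  Eli: 1 of 4 neighbours < 4, below threshold.
  Jo: 1 of 5 neighbours < 3, below threshold.
  Kai: 2 of 4 neighbours ≥ 1, adopts the app.
  Lee: 1 of 4 neighbours < 3, below threshold.
Round 3 — no new adoptions; cascade stops.

Ana, Eli, Fay, Jo, Lee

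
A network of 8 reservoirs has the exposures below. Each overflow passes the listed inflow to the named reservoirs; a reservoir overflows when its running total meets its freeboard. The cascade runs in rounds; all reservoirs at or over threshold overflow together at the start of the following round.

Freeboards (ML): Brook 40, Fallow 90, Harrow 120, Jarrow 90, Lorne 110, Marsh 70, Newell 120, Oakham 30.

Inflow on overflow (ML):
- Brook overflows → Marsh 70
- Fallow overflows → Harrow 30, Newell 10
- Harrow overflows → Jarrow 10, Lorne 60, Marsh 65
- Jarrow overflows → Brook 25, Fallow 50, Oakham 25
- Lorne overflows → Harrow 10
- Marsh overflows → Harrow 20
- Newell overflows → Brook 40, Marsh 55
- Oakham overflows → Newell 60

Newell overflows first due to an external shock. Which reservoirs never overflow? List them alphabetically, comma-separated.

Fallow, Harrow, Jarrow, Lorne, Oakham

Round 1 — Newell overflows (initial).
  Brook: +40 → 40 ≥ 40
  Marsh: +55 → 55 < 70
Round 2 — Brook overflows.
  Marsh: +70 → 125 ≥ 70
Round 3 — Marsh overflows.
  Harrow: +20 → 20 < 120
No further overflows.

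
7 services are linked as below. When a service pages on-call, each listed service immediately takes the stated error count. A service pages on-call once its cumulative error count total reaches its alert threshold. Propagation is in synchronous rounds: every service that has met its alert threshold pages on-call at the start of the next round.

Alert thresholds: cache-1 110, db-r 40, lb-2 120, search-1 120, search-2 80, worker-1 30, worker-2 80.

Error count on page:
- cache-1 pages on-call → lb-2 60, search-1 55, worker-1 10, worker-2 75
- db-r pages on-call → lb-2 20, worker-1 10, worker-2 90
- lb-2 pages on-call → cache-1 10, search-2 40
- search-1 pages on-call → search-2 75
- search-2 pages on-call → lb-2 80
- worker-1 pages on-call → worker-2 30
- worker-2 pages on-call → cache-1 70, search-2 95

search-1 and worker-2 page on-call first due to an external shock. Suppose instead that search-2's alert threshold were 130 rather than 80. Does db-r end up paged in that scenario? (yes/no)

no

With search-2's alert threshold at 130:
Round 1 — search-1, worker-2 page on-call (initial).
  cache-1: +70 → 70 < 110
  search-2: +75+95 → 170 ≥ 130
Round 2 — search-2 pages on-call.
  lb-2: +80 → 80 < 120
No further pages.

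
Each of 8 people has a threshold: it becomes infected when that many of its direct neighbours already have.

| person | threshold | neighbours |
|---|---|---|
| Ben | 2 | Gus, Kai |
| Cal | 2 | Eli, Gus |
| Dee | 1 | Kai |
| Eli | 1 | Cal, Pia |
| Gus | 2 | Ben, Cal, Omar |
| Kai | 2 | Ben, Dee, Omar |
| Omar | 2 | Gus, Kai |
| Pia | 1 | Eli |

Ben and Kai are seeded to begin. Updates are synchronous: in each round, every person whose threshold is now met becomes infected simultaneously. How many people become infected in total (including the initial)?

3

Round 1 — Ben, Kai become infected (initial).
Round 2 — checking thresholds:
  Dee: 1 of 1 neighbours ≥ 1, becomes infected.
  Gus: 1 of 3 neighbours < 2, not yet.
  Omar: 1 of 2 neighbours < 2, not yet.
Round 3 — no new infections; cascade stops.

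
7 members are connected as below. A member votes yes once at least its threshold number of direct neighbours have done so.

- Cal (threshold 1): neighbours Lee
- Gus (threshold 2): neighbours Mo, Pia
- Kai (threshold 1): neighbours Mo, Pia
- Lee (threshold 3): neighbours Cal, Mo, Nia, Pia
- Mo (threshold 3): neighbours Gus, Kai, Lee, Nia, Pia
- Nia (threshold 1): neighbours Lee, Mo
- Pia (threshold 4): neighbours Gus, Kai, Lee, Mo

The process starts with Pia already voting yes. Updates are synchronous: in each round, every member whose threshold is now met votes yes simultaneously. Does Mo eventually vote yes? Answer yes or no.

no

Round 1 — Pia votes yes (initial).
Round 2 — checking thresholds:
  Gus: 1 of 2 neighbours < 2, not yet.
  Kai: 1 of 2 neighbours ≥ 1, votes yes.
  Lee: 1 of 4 neighbours < 3, not yet.
  Mo: 1 of 5 neighbours < 3, not yet.
Round 3 — no new yes votes; cascade stops.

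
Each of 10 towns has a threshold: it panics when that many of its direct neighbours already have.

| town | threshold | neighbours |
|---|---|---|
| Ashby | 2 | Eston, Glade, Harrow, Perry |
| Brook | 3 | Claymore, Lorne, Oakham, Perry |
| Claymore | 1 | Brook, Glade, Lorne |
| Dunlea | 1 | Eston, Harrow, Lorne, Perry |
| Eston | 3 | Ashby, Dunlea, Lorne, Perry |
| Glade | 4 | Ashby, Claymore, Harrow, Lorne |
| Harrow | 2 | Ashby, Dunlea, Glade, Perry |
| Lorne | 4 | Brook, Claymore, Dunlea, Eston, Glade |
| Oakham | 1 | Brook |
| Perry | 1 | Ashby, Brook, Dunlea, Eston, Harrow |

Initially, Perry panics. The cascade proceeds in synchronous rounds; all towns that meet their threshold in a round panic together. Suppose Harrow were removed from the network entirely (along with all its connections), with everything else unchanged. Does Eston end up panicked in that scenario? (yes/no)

With Harrow removed:
Round 1 — Perry panics (initial).
Round 2 — checking thresholds:
  Ashby: 1 of 3 neighbours < 2, below threshold.
  Brook: 1 of 4 neighbours < 3, below threshold.
  Dunlea: 1 of 3 neighbours ≥ 1, panics.
  Eston: 1 of 4 neighbours < 3, below threshold.
Round 3 — no new panics; cascade stops.

no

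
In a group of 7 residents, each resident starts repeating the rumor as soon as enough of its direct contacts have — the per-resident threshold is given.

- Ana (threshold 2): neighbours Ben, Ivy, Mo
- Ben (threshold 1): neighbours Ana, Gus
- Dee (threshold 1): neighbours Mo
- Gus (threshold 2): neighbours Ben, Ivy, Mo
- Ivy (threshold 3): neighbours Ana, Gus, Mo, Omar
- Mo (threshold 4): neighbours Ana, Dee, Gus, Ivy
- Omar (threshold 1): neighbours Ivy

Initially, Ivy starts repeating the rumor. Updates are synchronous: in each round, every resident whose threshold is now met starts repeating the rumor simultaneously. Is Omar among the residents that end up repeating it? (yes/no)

yes

Round 1 — Ivy starts repeating the rumor (initial).
Round 2 — checking thresholds:
  Ana: 1 of 3 neighbours < 2, below threshold.
  Gus: 1 of 3 neighbours < 2, below threshold.
  Mo: 1 of 4 neighbours < 4, below threshold.
  Omar: 1 of 1 neighbours ≥ 1, starts repeating the rumor.
Round 3 — no new spreads; cascade stops.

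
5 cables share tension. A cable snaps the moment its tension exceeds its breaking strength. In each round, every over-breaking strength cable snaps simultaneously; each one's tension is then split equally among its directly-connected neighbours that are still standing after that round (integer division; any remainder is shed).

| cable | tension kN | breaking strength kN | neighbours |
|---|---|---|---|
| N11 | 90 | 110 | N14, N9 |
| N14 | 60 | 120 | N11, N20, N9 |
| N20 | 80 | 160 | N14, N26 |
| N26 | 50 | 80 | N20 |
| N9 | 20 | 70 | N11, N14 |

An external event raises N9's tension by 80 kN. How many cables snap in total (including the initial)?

Round 1 — N9 at 100 > 70. N9 snaps.
  N9 sheds 100 kN to N11, N14: 50 each.
    N11: 90+50 = 140 > 110
    N14: 60+50 = 110 ≤ 120
Round 2 — N11 snaps.
  N11 sheds 140 kN to N14: 140 each.
    N14: 110+140 = 250 > 120
Round 3 — N14 snaps.
  N14 sheds 250 kN to N20: 250 each.
    N20: 80+250 = 330 > 160
Round 4 — N20 snaps.
  N20 sheds 330 kN to N26: 330 each.
    N26: 50+330 = 380 > 80
Round 5 — N26 snaps.
  N26 sheds 380 kN: no online neighbours, lost.
No further breaks.

5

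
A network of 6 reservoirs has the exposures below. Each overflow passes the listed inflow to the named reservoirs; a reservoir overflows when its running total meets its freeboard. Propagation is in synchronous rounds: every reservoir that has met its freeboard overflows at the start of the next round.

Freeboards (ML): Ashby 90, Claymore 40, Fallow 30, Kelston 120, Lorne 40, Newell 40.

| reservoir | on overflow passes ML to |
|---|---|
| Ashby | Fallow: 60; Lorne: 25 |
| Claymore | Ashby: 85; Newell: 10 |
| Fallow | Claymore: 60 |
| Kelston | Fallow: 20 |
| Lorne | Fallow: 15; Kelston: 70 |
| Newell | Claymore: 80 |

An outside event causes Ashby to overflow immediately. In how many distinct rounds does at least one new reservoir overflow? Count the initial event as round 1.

3

Round 1 — Ashby overflows (initial).
  Fallow: +60 → 60 ≥ 30
  Lorne: +25 → 25 < 40
Round 2 — Fallow overflows.
  Claymore: +60 → 60 ≥ 40
Round 3 — Claymore overflows.
  Newell: +10 → 10 < 40
No further overflows.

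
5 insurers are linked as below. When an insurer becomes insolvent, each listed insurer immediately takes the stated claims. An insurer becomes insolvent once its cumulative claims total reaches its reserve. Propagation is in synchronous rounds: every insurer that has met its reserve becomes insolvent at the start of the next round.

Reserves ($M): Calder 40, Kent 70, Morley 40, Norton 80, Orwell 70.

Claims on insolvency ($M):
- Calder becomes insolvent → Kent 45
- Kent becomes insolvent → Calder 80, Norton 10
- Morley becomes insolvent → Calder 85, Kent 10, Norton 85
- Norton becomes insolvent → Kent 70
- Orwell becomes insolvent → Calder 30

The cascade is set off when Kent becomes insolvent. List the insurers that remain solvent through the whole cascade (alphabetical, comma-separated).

Morley, Norton, Orwell

Round 1 — Kent becomes insolvent (initial).
  Calder: +80 → 80 ≥ 40
  Norton: +10 → 10 < 80
Round 2 — Calder becomes insolvent.
No further insolvencies.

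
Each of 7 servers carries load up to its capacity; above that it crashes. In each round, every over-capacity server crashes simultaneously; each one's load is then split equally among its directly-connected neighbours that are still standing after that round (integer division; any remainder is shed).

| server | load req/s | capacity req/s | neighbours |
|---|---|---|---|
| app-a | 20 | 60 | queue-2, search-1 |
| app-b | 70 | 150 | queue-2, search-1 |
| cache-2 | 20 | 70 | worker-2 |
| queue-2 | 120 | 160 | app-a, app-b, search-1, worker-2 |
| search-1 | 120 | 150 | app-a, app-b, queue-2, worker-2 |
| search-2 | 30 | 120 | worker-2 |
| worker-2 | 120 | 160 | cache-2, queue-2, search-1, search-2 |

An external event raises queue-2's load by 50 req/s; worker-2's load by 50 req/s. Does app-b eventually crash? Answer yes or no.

yes

Round 1 — queue-2 at 170 > 160; worker-2 at 170 > 160. queue-2, worker-2 crash.
  queue-2 sheds 170 req/s to app-a, app-b, search-1: 56 each (2 lost).
    app-a: 20+56 = 76 > 60
    app-b: 70+56 = 126 ≤ 150
    search-1: 120+56 = 176 > 150
  worker-2 sheds 170 req/s to cache-2, search-1, search-2: 56 each (2 lost).
    cache-2: 20+56 = 76 > 70
    search-1: 176+56 = 232 > 150
    search-2: 30+56 = 86 ≤ 120
Round 2 — app-a, cache-2, search-1 crash.
  app-a sheds 76 req/s: no online neighbours, lost.
  cache-2 sheds 76 req/s: no online neighbours, lost.
  search-1 sheds 232 req/s to app-b: 232 each.
    app-b: 126+232 = 358 > 150
Round 3 — app-b crashes.
  app-b sheds 358 req/s: no online neighbours, lost.
No further crashes.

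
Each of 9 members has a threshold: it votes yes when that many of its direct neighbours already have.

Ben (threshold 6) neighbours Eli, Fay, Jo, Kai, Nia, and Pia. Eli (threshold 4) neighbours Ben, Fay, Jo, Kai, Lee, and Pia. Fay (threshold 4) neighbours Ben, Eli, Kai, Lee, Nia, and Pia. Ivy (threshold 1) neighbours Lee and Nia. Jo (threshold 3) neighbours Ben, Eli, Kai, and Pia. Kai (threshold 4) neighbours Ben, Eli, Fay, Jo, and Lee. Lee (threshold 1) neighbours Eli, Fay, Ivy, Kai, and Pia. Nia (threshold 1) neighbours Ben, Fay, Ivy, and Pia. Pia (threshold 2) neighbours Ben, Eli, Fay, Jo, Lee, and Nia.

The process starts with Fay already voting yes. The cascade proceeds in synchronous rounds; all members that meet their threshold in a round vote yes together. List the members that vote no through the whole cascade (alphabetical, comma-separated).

Ben, Eli, Jo, Kai

Round 1 — Fay votes yes (initial).
Round 2 — checking thresholds:
  Ben: 1 of 6 neighbours < 6, not yet.
  Eli: 1 of 6 neighbours < 4, not yet.
  Kai: 1 of 5 neighbours < 4, not yet.
  Lee: 1 of 5 neighbours ≥ 1, votes yes.
  Nia: 1 of 4 neighbours ≥ 1, votes yes.
  Pia: 1 of 6 neighbours < 2, not yet.
Round 3 — checking thresholds:
  Ben: 2 of 6 neighbours < 6, not yet.
  Eli: 2 of 6 neighbours < 4, not yet.
  Ivy: 2 of 2 neighbours ≥ 1, votes yes.
  Kai: 2 of 5 neighbours < 4, not yet.
  Pia: 3 of 6 neighbours ≥ 2, votes yes.
Round 4 — no new yes votes; cascade stops.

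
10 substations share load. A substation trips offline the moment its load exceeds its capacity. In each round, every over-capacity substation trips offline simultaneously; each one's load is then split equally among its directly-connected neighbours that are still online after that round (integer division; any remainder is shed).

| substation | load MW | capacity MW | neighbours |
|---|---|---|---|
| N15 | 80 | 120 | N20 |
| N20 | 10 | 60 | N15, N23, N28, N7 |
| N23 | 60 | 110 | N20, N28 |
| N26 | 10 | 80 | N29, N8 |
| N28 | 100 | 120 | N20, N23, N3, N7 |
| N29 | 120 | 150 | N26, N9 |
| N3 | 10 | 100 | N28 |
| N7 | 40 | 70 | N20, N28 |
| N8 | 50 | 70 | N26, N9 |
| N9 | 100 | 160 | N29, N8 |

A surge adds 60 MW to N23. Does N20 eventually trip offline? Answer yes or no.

Round 1 — N23 at 120 > 110. N23 trips offline.
  N23 sheds 120 MW to N20, N28: 60 each.
    N20: 10+60 = 70 > 60
    N28: 100+60 = 160 > 120
Round 2 — N20, N28 trip offline.
  N20 sheds 70 MW to N15, N7: 35 each.
    N15: 80+35 = 115 ≤ 120
    N7: 40+35 = 75 > 70
  N28 sheds 160 MW to N3, N7: 80 each.
    N3: 10+80 = 90 ≤ 100
    N7: 75+80 = 155 > 70
Round 3 — N7 trips offline.
  N7 sheds 155 MW: no online neighbours, lost.
No further trips.

yes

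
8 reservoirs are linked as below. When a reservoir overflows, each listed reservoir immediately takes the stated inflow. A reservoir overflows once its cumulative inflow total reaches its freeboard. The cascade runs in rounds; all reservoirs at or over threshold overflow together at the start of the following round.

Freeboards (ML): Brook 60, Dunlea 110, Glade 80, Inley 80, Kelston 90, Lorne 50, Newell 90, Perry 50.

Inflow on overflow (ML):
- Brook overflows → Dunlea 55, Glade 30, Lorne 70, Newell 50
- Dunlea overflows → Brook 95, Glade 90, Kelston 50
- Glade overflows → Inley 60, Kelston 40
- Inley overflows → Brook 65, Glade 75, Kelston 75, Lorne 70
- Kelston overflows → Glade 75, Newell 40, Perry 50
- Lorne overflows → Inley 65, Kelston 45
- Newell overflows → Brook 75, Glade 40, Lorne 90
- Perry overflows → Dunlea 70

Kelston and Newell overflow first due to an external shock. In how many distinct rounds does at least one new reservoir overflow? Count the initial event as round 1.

3

Round 1 — Kelston, Newell overflow (initial).
  Brook: +75 → 75 ≥ 60
  Glade: +75+40 → 115 ≥ 80
  Lorne: +90 → 90 ≥ 50
  Perry: +50 → 50 ≥ 50
Round 2 — Brook, Glade, Lorne, Perry overflow.
  Dunlea: +55+70 → 125 ≥ 110
  Inley: +60+65 → 125 ≥ 80
Round 3 — Dunlea, Inley overflow.
No further overflows.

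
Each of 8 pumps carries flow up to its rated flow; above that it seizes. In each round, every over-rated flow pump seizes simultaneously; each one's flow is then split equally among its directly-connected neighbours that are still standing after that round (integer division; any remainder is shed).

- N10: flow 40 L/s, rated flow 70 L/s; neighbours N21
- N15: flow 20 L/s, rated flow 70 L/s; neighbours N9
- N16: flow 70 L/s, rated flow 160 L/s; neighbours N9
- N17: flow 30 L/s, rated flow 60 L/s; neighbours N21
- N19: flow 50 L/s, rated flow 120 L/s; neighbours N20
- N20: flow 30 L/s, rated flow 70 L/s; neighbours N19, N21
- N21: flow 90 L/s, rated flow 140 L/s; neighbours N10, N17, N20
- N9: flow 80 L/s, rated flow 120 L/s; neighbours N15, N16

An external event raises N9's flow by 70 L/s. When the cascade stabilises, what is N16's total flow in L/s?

Round 1 — N9 at 150 > 120. N9 seizes.
  N9 sheds 150 L/s to N15, N16: 75 each.
    N15: 20+75 = 95 > 70
    N16: 70+75 = 145 ≤ 160
Round 2 — N15 seizes.
  N15 sheds 95 L/s: no online neighbours, lost.
No further seizures.

145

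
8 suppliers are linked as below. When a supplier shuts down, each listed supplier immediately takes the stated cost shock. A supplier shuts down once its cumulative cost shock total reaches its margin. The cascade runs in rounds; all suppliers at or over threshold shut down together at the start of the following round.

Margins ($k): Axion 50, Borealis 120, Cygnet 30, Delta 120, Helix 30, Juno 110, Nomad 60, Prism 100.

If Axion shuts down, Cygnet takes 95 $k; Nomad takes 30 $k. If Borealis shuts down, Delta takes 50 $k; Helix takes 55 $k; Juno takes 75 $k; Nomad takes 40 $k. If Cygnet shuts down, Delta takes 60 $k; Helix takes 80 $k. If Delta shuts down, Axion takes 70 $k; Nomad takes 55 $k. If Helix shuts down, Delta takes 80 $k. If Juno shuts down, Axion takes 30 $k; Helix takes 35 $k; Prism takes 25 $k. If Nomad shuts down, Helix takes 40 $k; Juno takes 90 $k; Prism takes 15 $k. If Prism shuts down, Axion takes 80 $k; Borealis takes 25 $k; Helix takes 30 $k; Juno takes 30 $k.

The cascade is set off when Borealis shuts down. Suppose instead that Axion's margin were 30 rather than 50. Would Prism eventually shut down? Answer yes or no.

no

With Axion's margin at 30:
Round 1 — Borealis shuts down (initial).
  Delta: +50 → 50 < 120
  Helix: +55 → 55 ≥ 30
  Juno: +75 → 75 < 110
  Nomad: +40 → 40 < 60
Round 2 — Helix shuts down.
  Delta: +80 → 130 ≥ 120
Round 3 — Delta shuts down.
  Axion: +70 → 70 ≥ 30
  Nomad: +55 → 95 ≥ 60
Round 4 — Axion, Nomad shut down.
  Cygnet: +95 → 95 ≥ 30
  Juno: +90 → 165 ≥ 110
  Prism: +15 → 15 < 100
Round 5 — Cygnet, Juno shut down.
  Prism: +25 → 40 < 100
No further shutdowns.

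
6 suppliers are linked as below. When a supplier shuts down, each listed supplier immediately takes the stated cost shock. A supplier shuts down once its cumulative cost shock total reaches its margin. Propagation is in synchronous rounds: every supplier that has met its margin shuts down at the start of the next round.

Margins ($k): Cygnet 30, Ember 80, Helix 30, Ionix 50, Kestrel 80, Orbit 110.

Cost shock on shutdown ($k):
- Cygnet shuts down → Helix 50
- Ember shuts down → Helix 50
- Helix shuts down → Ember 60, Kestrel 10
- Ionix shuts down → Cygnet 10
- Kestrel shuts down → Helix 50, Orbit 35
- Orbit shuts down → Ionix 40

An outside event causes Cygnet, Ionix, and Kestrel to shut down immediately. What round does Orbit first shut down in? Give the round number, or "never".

never

Round 1 — Cygnet, Ionix, Kestrel shut down (initial).
  Helix: +50+50 → 100 ≥ 30
  Orbit: +35 → 35 < 110
Round 2 — Helix shuts down.
  Ember: +60 → 60 < 80
No further shutdowns.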